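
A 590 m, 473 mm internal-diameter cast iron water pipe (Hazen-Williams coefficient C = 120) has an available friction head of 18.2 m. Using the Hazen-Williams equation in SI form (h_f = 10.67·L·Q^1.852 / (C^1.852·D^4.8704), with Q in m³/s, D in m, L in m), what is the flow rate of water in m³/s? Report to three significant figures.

Q ≈ 0.713 m³/s

Rearranging: Q = [h_f·C^1.852·D^4.8704 / (10.67·L)]^(1/1.852)
Q = [18.2·120^1.852·0.473^4.8704 / (10.67·590)]^0.540 = 0.7132 m³/s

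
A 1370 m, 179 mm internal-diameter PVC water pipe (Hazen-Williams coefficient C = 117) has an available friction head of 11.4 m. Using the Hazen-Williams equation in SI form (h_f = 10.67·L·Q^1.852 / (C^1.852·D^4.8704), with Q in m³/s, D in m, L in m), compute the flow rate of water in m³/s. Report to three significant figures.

Rearranging: Q = [h_f·C^1.852·D^4.8704 / (10.67·L)]^(1/1.852)
Q = [11.4·117^1.852·0.179^4.8704 / (10.67·1370)]^0.540 = 0.02662 m³/s

Q ≈ 0.0266 m³/s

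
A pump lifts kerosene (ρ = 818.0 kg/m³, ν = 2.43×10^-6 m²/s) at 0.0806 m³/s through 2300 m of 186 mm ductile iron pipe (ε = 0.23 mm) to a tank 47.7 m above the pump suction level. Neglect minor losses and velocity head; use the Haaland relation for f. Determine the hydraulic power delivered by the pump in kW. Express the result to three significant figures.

V = 4Q/(πD²) = 2.966 m/s; Re = 2.27×10^5; ε/D = 0.00124; f = 0.02169
h_f = f(L/D)V²/2g = 120.3 m
Total head H = z + h_f = 47.7 + 120.3 = 168.0 m
P_hyd = ρgQH = 818.0·9.81·0.0806·168.0 = 108.6 kW

P_hyd ≈ 109 kW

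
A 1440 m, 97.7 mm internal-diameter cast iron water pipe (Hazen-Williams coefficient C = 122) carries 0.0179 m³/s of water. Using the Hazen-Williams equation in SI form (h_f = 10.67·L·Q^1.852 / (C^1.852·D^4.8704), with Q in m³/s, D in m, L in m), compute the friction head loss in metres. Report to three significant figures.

h_f = 10.67·1440·0.0179^1.852 / (122^1.852·0.0977^4.8704) = 101.5 m

h_f ≈ 102 m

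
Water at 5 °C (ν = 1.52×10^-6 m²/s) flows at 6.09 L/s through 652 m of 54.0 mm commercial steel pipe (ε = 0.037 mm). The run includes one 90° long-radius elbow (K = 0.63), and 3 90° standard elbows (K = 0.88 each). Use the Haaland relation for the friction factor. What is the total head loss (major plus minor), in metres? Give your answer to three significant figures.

V = 4Q/(πD²) = 2.659 m/s; V²/2g = 0.3604 m
Re = 9.45×10^4, ε/D = 6.85×10^-4 → f = 0.02095 (Haaland)
Major: h_f = f(L/D)·V²/2g = 0.02095·12074·0.3604 = 91.14 m
Minor: ΣK = 3.27; h_m = ΣK·V²/2g = 1.178 m
Total H_L = 91.14 + 1.178 = 92.32 m

H_L ≈ 92.3 m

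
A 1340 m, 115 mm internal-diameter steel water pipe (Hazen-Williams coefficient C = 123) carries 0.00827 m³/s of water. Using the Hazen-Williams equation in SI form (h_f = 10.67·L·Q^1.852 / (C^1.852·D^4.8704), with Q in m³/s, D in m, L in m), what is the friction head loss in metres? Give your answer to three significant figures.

h_f ≈ 10.1 m

h_f = 10.67·1340·0.00827^1.852 / (123^1.852·0.115^4.8704) = 10.06 m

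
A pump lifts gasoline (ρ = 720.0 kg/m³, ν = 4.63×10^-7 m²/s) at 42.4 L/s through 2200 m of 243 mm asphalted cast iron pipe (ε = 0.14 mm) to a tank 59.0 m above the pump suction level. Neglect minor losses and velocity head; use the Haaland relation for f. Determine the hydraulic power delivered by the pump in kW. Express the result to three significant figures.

V = 4Q/(πD²) = 0.9142 m/s; Re = 4.80×10^5; ε/D = 5.76×10^-4; f = 0.01807
h_f = f(L/D)V²/2g = 6.971 m
Total head H = z + h_f = 59.0 + 6.971 = 65.97 m
P_hyd = ρgQH = 720.0·9.81·0.0424·65.97 = 19.76 kW

P_hyd ≈ 19.8 kW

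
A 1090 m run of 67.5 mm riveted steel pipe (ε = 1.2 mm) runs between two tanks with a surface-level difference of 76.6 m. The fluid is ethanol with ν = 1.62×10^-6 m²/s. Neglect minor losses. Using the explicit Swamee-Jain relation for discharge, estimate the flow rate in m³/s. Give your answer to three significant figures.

Q ≈ 0.00502 m³/s

Swamee-Jain (Type II): Q = -0.965·√(gD⁵h_f/L)·ln[ε/(3.7D) + √(3.17ν²L/(gD³h_f))]
√(gD⁵h_f/L) = √(9.81·0.0675⁵·76.6/1090) = 9.829×10^-4
ε/(3.7D) = 0.00480; √(3.17ν²L/(gD³h_f)) = 1.98×10^-4
Q = -0.965·9.829×10^-4·ln(0.005003) = 0.005025 m³/s
Check: V = 1.40 m/s, Re = 5.85×10^4, f = 0.04757, h_f = 77.2 m ≈ 76.6 m ✓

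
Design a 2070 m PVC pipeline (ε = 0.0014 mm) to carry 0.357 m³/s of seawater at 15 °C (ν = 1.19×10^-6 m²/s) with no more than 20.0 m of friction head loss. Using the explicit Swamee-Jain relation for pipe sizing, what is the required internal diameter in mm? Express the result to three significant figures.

D ≈ 424 mm

Swamee-Jain (Type III): D = 0.66·[ε^1.25·(LQ²/(gh_f))^4.75 + ν·Q^9.4·(L/(gh_f))^5.2]^0.04
LQ²/(gh_f) = 1.345; L/(gh_f) = 10.55
Term 1 = ε^1.25·(…)^4.75 = 1.97×10^-7; Term 2 = ν·Q^9.4·(…)^5.2 = 1.55×10^-5
D = 0.66·(1.97×10^-7 + 1.55×10^-5)^0.04 = 0.4241 m = 424 mm
Check: V = 2.53 m/s, Re = 9.01×10^5, f = 0.01189, h_f = 18.9 m ≈ 20.0 m ✓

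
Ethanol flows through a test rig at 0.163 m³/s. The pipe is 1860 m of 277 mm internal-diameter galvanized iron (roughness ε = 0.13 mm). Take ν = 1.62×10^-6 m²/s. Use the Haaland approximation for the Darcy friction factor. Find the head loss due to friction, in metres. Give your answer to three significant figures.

h_f ≈ 43.7 m

V = 4Q/(πD²) = 4·0.163/(π·0.277²) = 2.705 m/s
Re = VD/ν = 2.705·0.277/1.62×10^-6 = 4.62×10^5 → turbulent
ε/D = 0.13/277 = 4.69×10^-4
Haaland: f = 0.01744
h_f = f(L/D)V²/(2g) = 0.01744·(1860/0.277)·2.705²/(2·9.81) = 43.68 m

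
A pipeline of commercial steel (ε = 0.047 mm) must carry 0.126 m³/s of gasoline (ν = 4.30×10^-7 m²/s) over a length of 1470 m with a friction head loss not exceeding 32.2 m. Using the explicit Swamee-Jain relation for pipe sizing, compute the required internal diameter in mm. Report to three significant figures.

Swamee-Jain (Type III): D = 0.66·[ε^1.25·(LQ²/(gh_f))^4.75 + ν·Q^9.4·(L/(gh_f))^5.2]^0.04
LQ²/(gh_f) = 0.07388; L/(gh_f) = 4.654
Term 1 = ε^1.25·(…)^4.75 = 1.64×10^-11; Term 2 = ν·Q^9.4·(…)^5.2 = 4.46×10^-12
D = 0.66·(1.64×10^-11 + 4.46×10^-12)^0.04 = 0.2468 m = 247 mm
Check: V = 2.63 m/s, Re = 1.51×10^6, f = 0.01436, h_f = 30.2 m ≈ 32.2 m ✓

D ≈ 247 mm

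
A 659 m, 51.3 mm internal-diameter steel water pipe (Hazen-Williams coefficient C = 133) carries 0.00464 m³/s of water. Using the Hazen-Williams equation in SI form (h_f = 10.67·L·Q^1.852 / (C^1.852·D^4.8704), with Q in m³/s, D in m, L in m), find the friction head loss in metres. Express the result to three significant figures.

h_f ≈ 74.9 m

h_f = 10.67·659·0.00464^1.852 / (133^1.852·0.0513^4.8704) = 74.87 m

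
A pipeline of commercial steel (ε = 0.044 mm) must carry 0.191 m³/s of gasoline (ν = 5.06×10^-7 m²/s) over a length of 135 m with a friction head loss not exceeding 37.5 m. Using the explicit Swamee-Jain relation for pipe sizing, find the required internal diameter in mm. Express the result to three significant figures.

Swamee-Jain (Type III): D = 0.66·[ε^1.25·(LQ²/(gh_f))^4.75 + ν·Q^9.4·(L/(gh_f))^5.2]^0.04
LQ²/(gh_f) = 0.01339; L/(gh_f) = 0.3670
Term 1 = ε^1.25·(…)^4.75 = 4.53×10^-15; Term 2 = ν·Q^9.4·(…)^5.2 = 4.81×10^-16
D = 0.66·(4.53×10^-15 + 4.81×10^-16)^0.04 = 0.1768 m = 177 mm
Check: V = 7.78 m/s, Re = 2.72×10^6, f = 0.01476, h_f = 34.7 m ≈ 37.5 m ✓

D ≈ 177 mm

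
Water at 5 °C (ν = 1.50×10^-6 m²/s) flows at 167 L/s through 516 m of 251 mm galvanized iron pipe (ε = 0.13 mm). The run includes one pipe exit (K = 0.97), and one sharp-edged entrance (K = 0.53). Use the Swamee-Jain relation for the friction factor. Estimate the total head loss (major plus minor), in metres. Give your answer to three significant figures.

V = 4Q/(πD²) = 3.375 m/s; V²/2g = 0.5806 m
Re = 5.65×10^5, ε/D = 5.18×10^-4 → f = 0.01779 (Swamee-Jain)
Major: h_f = f(L/D)·V²/2g = 0.01779·2056·0.5806 = 21.23 m
Minor: ΣK = 1.50; h_m = ΣK·V²/2g = 0.8709 m
Total H_L = 21.23 + 0.8709 = 22.10 m

H_L ≈ 22.1 m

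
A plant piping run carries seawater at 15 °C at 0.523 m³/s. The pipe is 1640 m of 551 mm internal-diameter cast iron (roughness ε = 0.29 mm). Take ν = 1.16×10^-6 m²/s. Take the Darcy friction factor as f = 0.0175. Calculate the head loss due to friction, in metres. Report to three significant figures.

V = 4Q/(πD²) = 4·0.523/(π·0.551²) = 2.193 m/s
h_f = f(L/D)V²/(2g) = 0.01750·(1640/0.551)·2.193²/(2·9.81) = 12.77 m

h_f ≈ 12.8 m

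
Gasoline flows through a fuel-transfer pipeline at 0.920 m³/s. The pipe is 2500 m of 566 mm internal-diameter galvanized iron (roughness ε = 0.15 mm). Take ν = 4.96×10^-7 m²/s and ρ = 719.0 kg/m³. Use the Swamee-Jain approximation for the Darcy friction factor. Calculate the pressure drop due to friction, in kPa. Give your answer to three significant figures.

V = 4Q/(πD²) = 4·0.920/(π·0.566²) = 3.656 m/s
Re = VD/ν = 3.656·0.566/4.96×10^-7 = 4.17×10^6 → turbulent
ε/D = 0.15/566 = 2.65×10^-4
Swamee-Jain: f = 0.01481
h_f = f(L/D)V²/(2g) = 0.01481·(2500/0.566)·3.656²/(2·9.81) = 44.58 m
Δp = ρg·h_f = 719.0·9.81·44.58 = 314.5 kPa

Δp ≈ 314 kPa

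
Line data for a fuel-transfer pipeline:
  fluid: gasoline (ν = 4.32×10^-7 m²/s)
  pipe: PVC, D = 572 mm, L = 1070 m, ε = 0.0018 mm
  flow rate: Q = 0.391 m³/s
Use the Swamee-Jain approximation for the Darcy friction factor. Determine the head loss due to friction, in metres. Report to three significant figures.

V = 4Q/(πD²) = 4·0.391/(π·0.572²) = 1.522 m/s
Re = VD/ν = 1.522·0.572/4.32×10^-7 = 2.01×10^6 → turbulent
ε/D = 0.0018/572 = 3.15×10^-6
Swamee-Jain: f = 0.01047
h_f = f(L/D)V²/(2g) = 0.01047·(1070/0.572)·1.522²/(2·9.81) = 2.312 m

h_f ≈ 2.31 m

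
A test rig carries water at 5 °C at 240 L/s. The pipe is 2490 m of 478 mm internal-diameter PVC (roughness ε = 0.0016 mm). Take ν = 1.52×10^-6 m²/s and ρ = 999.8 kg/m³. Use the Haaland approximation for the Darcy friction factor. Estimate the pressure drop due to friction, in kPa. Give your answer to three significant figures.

V = 4Q/(πD²) = 4·0.240/(π·0.478²) = 1.337 m/s
Re = VD/ν = 1.337·0.478/1.52×10^-6 = 4.21×10^5 → turbulent
ε/D = 0.0016/478 = 3.35×10^-6
Haaland: f = 0.01351
h_f = f(L/D)V²/(2g) = 0.01351·(2490/0.478)·1.337²/(2·9.81) = 6.415 m
Δp = ρg·h_f = 999.8·9.81·6.415 = 62.92 kPa

Δp ≈ 62.9 kPa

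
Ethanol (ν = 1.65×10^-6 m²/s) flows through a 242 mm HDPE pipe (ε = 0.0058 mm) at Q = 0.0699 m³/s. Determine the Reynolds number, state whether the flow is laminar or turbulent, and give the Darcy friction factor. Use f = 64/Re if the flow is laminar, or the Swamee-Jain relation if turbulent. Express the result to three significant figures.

V = 4Q/(πD²) = 1.520 m/s
Re = VD/ν = 1.520·0.242/1.65×10^-6 = 2.23×10^5
Re > 4000 → turbulent; ε/D = 2.40×10^-5
Swamee-Jain: f = 0.01544

Re ≈ 2.23×10^5; turbulent; f ≈ 0.0154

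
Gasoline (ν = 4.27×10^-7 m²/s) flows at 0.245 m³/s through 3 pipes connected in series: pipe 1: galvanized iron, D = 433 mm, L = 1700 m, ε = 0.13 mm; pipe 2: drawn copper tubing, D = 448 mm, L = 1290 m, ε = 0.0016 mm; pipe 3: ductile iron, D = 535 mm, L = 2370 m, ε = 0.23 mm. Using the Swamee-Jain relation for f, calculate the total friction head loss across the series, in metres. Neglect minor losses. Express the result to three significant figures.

Pipe 1: V = 1.664 m/s, Re = 1.69×10^6, ε/D = 3.00×10^-4, f = 0.01547, h_1 = f(L/D)V²/2g = 8.568 m
Pipe 2: V = 1.554 m/s, Re = 1.63×10^6, ε/D = 3.57×10^-6, f = 0.01083, h_2 = f(L/D)V²/2g = 3.839 m
Pipe 3: V = 1.090 m/s, Re = 1.37×10^6, ε/D = 4.30×10^-4, f = 0.01665, h_3 = f(L/D)V²/2g = 4.466 m
Series → Q common, losses add: H = Σh = 16.87 m

H ≈ 16.9 m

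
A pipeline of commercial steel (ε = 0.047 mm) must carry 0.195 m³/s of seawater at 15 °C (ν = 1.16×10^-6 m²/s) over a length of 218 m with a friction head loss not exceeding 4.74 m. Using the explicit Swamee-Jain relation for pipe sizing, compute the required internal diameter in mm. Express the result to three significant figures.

D ≈ 295 mm

Swamee-Jain (Type III): D = 0.66·[ε^1.25·(LQ²/(gh_f))^4.75 + ν·Q^9.4·(L/(gh_f))^5.2]^0.04
LQ²/(gh_f) = 0.1783; L/(gh_f) = 4.688
Term 1 = ε^1.25·(…)^4.75 = 1.08×10^-9; Term 2 = ν·Q^9.4·(…)^5.2 = 7.59×10^-10
D = 0.66·(1.08×10^-9 + 7.59×10^-10)^0.04 = 0.2952 m = 295 mm
Check: V = 2.85 m/s, Re = 7.25×10^5, f = 0.01463, h_f = 4.47 m ≈ 4.74 m ✓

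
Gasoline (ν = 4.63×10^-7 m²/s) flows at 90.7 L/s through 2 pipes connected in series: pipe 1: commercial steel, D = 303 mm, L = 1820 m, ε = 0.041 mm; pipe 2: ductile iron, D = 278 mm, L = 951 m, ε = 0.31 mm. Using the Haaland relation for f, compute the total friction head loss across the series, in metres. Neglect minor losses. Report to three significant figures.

H ≈ 14.8 m

Pipe 1: V = 1.258 m/s, Re = 8.23×10^5, ε/D = 1.35×10^-4, f = 0.01401, h_1 = f(L/D)V²/2g = 6.788 m
Pipe 2: V = 1.494 m/s, Re = 8.97×10^5, ε/D = 0.00112, f = 0.02048, h_2 = f(L/D)V²/2g = 7.973 m
Series → Q common, losses add: H = Σh = 14.76 m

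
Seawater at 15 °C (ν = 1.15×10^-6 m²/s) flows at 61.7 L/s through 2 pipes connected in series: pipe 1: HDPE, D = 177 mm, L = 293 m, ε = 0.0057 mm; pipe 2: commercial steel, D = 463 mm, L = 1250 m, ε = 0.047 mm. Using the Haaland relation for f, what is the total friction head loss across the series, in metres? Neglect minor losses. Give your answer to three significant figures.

H ≈ 7.75 m

Pipe 1: V = 2.508 m/s, Re = 3.86×10^5, ε/D = 3.22×10^-5, f = 0.01402, h_1 = f(L/D)V²/2g = 7.436 m
Pipe 2: V = 0.3665 m/s, Re = 1.48×10^5, ε/D = 1.02×10^-4, f = 0.01704, h_2 = f(L/D)V²/2g = 0.3148 m
Series → Q common, losses add: H = Σh = 7.750 m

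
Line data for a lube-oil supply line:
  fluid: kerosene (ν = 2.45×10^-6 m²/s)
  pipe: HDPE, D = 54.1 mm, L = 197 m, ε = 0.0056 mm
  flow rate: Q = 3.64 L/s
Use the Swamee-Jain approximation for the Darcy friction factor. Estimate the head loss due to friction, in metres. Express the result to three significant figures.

h_f ≈ 10.7 m

V = 4Q/(πD²) = 4·0.00364/(π·0.0541²) = 1.583 m/s
Re = VD/ν = 1.583·0.0541/2.45×10^-6 = 3.50×10^4 → turbulent
ε/D = 0.0056/54.1 = 1.04×10^-4
Swamee-Jain: f = 0.02289
h_f = f(L/D)V²/(2g) = 0.02289·(197/0.0541)·1.583²/(2·9.81) = 10.65 m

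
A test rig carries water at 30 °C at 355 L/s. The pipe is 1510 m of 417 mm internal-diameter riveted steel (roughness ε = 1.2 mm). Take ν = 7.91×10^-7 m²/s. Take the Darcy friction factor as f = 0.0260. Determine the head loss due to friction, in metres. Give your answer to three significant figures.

h_f ≈ 32.4 m

V = 4Q/(πD²) = 4·0.355/(π·0.417²) = 2.599 m/s
h_f = f(L/D)V²/(2g) = 0.02600·(1510/0.417)·2.599²/(2·9.81) = 32.42 m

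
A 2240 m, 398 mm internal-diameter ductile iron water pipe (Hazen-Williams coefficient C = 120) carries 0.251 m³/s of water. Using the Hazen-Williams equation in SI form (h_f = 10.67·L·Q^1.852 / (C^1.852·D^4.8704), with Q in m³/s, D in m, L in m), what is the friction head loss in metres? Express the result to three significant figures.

h_f = 10.67·2240·0.251^1.852 / (120^1.852·0.398^4.8704) = 23.16 m

h_f ≈ 23.2 m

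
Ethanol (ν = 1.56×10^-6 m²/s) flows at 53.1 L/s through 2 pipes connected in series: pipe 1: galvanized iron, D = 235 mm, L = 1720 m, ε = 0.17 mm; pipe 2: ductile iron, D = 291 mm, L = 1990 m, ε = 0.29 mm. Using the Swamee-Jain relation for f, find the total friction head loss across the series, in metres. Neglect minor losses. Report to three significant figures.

H ≈ 16.1 m

Pipe 1: V = 1.224 m/s, Re = 1.84×10^5, ε/D = 7.23×10^-4, f = 0.02015, h_1 = f(L/D)V²/2g = 11.26 m
Pipe 2: V = 0.7984 m/s, Re = 1.49×10^5, ε/D = 9.97×10^-4, f = 0.02160, h_2 = f(L/D)V²/2g = 4.799 m
Series → Q common, losses add: H = Σh = 16.06 m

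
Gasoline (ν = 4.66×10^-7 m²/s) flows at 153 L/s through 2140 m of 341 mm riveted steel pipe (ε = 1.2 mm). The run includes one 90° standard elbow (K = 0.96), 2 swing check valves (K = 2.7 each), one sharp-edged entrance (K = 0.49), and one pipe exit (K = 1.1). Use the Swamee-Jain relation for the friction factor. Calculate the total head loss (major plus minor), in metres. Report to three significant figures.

V = 4Q/(πD²) = 1.675 m/s; V²/2g = 0.1430 m
Re = 1.23×10^6, ε/D = 0.00352 → f = 0.02754 (Swamee-Jain)
Major: h_f = f(L/D)·V²/2g = 0.02754·6276·0.1430 = 24.72 m
Minor: ΣK = 7.95; h_m = ΣK·V²/2g = 1.137 m
Total H_L = 24.72 + 1.137 = 25.86 m

H_L ≈ 25.9 m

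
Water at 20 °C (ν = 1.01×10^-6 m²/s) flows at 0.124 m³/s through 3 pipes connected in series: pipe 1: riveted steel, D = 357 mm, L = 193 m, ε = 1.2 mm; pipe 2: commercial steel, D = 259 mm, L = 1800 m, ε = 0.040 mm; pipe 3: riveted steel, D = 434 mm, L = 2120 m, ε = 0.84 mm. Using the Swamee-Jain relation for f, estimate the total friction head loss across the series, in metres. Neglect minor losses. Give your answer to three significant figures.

Pipe 1: V = 1.239 m/s, Re = 4.38×10^5, ε/D = 0.00336, f = 0.02742, h_1 = f(L/D)V²/2g = 1.160 m
Pipe 2: V = 2.354 m/s, Re = 6.04×10^5, ε/D = 1.54×10^-4, f = 0.01480, h_2 = f(L/D)V²/2g = 29.05 m
Pipe 3: V = 0.8382 m/s, Re = 3.60×10^5, ε/D = 0.00194, f = 0.02387, h_3 = f(L/D)V²/2g = 4.175 m
Series → Q common, losses add: H = Σh = 34.38 m

H ≈ 34.4 m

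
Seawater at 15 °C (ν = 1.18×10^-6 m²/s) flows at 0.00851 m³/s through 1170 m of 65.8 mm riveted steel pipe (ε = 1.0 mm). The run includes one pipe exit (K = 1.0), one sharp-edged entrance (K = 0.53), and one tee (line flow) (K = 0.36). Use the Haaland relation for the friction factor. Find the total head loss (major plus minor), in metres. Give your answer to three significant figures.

V = 4Q/(πD²) = 2.503 m/s; V²/2g = 0.3192 m
Re = 1.40×10^5, ε/D = 0.0152 → f = 0.04430 (Haaland)
Major: h_f = f(L/D)·V²/2g = 0.04430·17781·0.3192 = 251.5 m
Minor: ΣK = 1.89; h_m = ΣK·V²/2g = 0.6033 m
Total H_L = 251.5 + 0.6033 = 252.1 m

H_L ≈ 252 m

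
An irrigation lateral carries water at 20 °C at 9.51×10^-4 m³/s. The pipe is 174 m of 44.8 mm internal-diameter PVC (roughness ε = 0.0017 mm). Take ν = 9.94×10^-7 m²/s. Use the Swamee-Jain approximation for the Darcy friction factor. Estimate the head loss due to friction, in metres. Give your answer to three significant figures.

h_f ≈ 1.73 m

V = 4Q/(πD²) = 4·9.51×10^-4/(π·0.0448²) = 0.6033 m/s
Re = VD/ν = 0.6033·0.0448/9.94×10^-7 = 2.72×10^4 → turbulent
ε/D = 0.0017/44.8 = 3.79×10^-5
Swamee-Jain: f = 0.02404
h_f = f(L/D)V²/(2g) = 0.02404·(174/0.0448)·0.6033²/(2·9.81) = 1.732 m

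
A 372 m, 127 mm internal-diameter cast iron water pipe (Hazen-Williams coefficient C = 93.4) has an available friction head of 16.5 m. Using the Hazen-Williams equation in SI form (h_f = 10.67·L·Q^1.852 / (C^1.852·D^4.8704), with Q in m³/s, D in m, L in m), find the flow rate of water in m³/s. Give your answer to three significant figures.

Rearranging: Q = [h_f·C^1.852·D^4.8704 / (10.67·L)]^(1/1.852)
Q = [16.5·93.4^1.852·0.127^4.8704 / (10.67·372)]^0.540 = 0.02127 m³/s

Q ≈ 0.0213 m³/s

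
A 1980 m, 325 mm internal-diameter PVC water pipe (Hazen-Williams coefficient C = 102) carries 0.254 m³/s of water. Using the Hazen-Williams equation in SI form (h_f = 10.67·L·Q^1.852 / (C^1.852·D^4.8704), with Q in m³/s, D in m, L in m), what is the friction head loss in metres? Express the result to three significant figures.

h_f = 10.67·1980·0.254^1.852 / (102^1.852·0.325^4.8704) = 75.85 m

h_f ≈ 75.9 m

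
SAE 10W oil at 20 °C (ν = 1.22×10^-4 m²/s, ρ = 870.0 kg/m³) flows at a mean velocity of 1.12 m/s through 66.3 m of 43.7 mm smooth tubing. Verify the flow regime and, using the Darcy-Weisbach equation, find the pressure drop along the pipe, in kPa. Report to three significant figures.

Δp ≈ 132 kPa

Re = VD/ν = 1.12·0.04370/1.22×10^-4 = 401 → laminar (Re < 2300)
f = 64/Re = 0.1595
h_f = f(L/D)V²/(2g) = 0.1595·(66.3/0.04370)·1.12²/(2·9.81) = 15.47 m
Δp = ρg·h_f = 870.0·9.81·15.47 = 132.1 kPa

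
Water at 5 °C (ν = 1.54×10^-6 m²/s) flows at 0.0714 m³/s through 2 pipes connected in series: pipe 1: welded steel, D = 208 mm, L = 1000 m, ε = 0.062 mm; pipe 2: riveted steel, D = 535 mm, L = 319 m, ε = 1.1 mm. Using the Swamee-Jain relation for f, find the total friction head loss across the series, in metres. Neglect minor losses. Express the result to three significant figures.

H ≈ 18.6 m

Pipe 1: V = 2.101 m/s, Re = 2.84×10^5, ε/D = 2.98×10^-4, f = 0.01714, h_1 = f(L/D)V²/2g = 18.54 m
Pipe 2: V = 0.3176 m/s, Re = 1.10×10^5, ε/D = 0.00206, f = 0.02533, h_2 = f(L/D)V²/2g = 0.07766 m
Series → Q common, losses add: H = Σh = 18.62 m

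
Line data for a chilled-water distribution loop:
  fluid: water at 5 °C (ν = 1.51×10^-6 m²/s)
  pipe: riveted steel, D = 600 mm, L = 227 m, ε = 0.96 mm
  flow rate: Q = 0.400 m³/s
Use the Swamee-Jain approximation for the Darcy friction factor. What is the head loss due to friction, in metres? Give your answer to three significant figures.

h_f ≈ 0.872 m

V = 4Q/(πD²) = 4·0.400/(π·0.600²) = 1.415 m/s
Re = VD/ν = 1.415·0.600/1.51×10^-6 = 5.62×10^5 → turbulent
ε/D = 0.96/600 = 0.00160
Swamee-Jain: f = 0.02258
h_f = f(L/D)V²/(2g) = 0.02258·(227/0.600)·1.415²/(2·9.81) = 0.8716 m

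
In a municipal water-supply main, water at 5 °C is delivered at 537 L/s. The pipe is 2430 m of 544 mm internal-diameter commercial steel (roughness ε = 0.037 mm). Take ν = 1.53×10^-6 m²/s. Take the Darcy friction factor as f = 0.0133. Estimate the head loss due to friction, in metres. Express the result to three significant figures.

V = 4Q/(πD²) = 4·0.537/(π·0.544²) = 2.310 m/s
h_f = f(L/D)V²/(2g) = 0.01330·(2430/0.544)·2.310²/(2·9.81) = 16.16 m

h_f ≈ 16.2 m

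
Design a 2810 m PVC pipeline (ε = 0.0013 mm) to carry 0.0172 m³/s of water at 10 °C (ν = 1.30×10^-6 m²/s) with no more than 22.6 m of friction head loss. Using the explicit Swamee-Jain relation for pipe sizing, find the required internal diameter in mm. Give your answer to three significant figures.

D ≈ 141 mm

Swamee-Jain (Type III): D = 0.66·[ε^1.25·(LQ²/(gh_f))^4.75 + ν·Q^9.4·(L/(gh_f))^5.2]^0.04
LQ²/(gh_f) = 0.003750; L/(gh_f) = 12.67
Term 1 = ε^1.25·(…)^4.75 = 1.31×10^-19; Term 2 = ν·Q^9.4·(…)^5.2 = 1.83×10^-17
D = 0.66·(1.31×10^-19 + 1.83×10^-17)^0.04 = 0.1413 m = 141 mm
Check: V = 1.10 m/s, Re = 1.19×10^5, f = 0.01729, h_f = 21.1 m ≈ 22.6 m ✓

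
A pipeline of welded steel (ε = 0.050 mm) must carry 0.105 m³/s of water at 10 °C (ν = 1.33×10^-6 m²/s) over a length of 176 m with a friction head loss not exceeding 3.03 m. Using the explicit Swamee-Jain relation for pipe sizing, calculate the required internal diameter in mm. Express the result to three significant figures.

D ≈ 246 mm

Swamee-Jain (Type III): D = 0.66·[ε^1.25·(LQ²/(gh_f))^4.75 + ν·Q^9.4·(L/(gh_f))^5.2]^0.04
LQ²/(gh_f) = 0.06528; L/(gh_f) = 5.921
Term 1 = ε^1.25·(…)^4.75 = 9.86×10^-12; Term 2 = ν·Q^9.4·(…)^5.2 = 8.70×10^-12
D = 0.66·(9.86×10^-12 + 8.70×10^-12)^0.04 = 0.2456 m = 246 mm
Check: V = 2.22 m/s, Re = 4.09×10^5, f = 0.01583, h_f = 2.84 m ≈ 3.03 m ✓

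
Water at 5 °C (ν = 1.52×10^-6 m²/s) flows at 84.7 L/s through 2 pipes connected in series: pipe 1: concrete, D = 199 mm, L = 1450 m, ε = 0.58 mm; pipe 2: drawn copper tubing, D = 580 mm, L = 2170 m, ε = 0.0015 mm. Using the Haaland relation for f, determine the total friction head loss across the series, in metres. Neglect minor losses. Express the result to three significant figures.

Pipe 1: V = 2.723 m/s, Re = 3.57×10^5, ε/D = 0.00291, f = 0.02635, h_1 = f(L/D)V²/2g = 72.58 m
Pipe 2: V = 0.3206 m/s, Re = 1.22×10^5, ε/D = 2.59×10^-6, f = 0.01711, h_2 = f(L/D)V²/2g = 0.3353 m
Series → Q common, losses add: H = Σh = 72.92 m

H ≈ 72.9 m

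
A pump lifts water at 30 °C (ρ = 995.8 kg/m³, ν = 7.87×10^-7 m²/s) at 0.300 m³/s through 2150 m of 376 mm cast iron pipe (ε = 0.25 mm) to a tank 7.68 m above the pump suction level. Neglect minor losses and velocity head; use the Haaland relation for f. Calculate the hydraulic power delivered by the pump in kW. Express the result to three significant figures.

P_hyd ≈ 136 kW

V = 4Q/(πD²) = 2.702 m/s; Re = 1.29×10^6; ε/D = 6.65×10^-4; f = 0.01814
h_f = f(L/D)V²/2g = 38.58 m
Total head H = z + h_f = 7.68 + 38.58 = 46.26 m
P_hyd = ρgQH = 995.8·9.81·0.300·46.26 = 135.6 kW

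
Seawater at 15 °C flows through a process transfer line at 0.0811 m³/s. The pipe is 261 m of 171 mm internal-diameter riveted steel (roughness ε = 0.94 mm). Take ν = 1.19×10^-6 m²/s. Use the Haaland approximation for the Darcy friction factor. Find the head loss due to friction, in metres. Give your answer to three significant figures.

V = 4Q/(πD²) = 4·0.0811/(π·0.171²) = 3.531 m/s
Re = VD/ν = 3.531·0.171/1.19×10^-6 = 5.07×10^5 → turbulent
ε/D = 0.94/171 = 0.00550
Haaland: f = 0.03148
h_f = f(L/D)V²/(2g) = 0.03148·(261/0.171)·3.531²/(2·9.81) = 30.54 m

h_f ≈ 30.5 m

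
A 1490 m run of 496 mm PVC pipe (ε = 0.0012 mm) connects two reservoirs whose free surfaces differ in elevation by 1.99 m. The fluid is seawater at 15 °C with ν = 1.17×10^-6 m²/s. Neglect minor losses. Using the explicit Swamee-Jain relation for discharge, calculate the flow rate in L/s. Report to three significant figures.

Q ≈ 189 L/s

Swamee-Jain (Type II): Q = -0.965·√(gD⁵h_f/L)·ln[ε/(3.7D) + √(3.17ν²L/(gD³h_f))]
√(gD⁵h_f/L) = √(9.81·0.496⁵·1.99/1490) = 0.01983
ε/(3.7D) = 6.54×10^-7; √(3.17ν²L/(gD³h_f)) = 5.21×10^-5
Q = -0.965·0.01983·ln(5.275×10^-5) = 0.1885 m³/s
Check: V = 0.976 m/s, Re = 4.14×10^5, f = 0.01358, h_f = 1.98 m ≈ 1.99 m ✓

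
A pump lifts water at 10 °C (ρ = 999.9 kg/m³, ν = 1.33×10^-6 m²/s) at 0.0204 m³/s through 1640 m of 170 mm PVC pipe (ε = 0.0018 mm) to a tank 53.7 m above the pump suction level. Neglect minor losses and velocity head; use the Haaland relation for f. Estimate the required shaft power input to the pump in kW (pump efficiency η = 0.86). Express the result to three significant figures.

V = 4Q/(πD²) = 0.8988 m/s; Re = 1.15×10^5; ε/D = 1.06×10^-5; f = 0.01736
h_f = f(L/D)V²/2g = 6.895 m
Total head H = z + h_f = 53.7 + 6.895 = 60.60 m
P_hyd = ρgQH = 999.9·9.81·0.0204·60.60 = 12.13 kW
P_shaft = P_hyd/η = 12.13/0.86 = 14.10 kW

P_shaft ≈ 14.1 kW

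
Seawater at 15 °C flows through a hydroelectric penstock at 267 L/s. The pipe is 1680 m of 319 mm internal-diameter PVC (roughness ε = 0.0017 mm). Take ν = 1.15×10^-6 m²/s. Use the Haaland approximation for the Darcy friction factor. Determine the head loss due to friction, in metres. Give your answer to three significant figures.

h_f ≈ 35.4 m

V = 4Q/(πD²) = 4·0.267/(π·0.319²) = 3.341 m/s
Re = VD/ν = 3.341·0.319/1.15×10^-6 = 9.27×10^5 → turbulent
ε/D = 0.0017/319 = 5.33×10^-6
Haaland: f = 0.01182
h_f = f(L/D)V²/(2g) = 0.01182·(1680/0.319)·3.341²/(2·9.81) = 35.42 m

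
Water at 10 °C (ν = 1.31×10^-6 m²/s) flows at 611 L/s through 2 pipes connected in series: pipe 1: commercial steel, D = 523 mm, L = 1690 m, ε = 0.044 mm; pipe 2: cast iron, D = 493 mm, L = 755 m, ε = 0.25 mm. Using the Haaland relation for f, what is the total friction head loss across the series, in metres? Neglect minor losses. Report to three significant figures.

Pipe 1: V = 2.844 m/s, Re = 1.14×10^6, ε/D = 8.41×10^-5, f = 0.01294, h_1 = f(L/D)V²/2g = 17.24 m
Pipe 2: V = 3.201 m/s, Re = 1.20×10^6, ε/D = 5.07×10^-4, f = 0.01715, h_2 = f(L/D)V²/2g = 13.71 m
Series → Q common, losses add: H = Σh = 30.96 m

H ≈ 31.0 m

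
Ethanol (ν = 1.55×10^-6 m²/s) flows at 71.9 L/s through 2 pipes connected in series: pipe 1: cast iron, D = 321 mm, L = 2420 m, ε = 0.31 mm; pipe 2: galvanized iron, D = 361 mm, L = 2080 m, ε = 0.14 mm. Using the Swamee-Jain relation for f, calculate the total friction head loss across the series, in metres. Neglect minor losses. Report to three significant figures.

Pipe 1: V = 0.8884 m/s, Re = 1.84×10^5, ε/D = 9.66×10^-4, f = 0.02117, h_1 = f(L/D)V²/2g = 6.420 m
Pipe 2: V = 0.7025 m/s, Re = 1.64×10^5, ε/D = 3.88×10^-4, f = 0.01871, h_2 = f(L/D)V²/2g = 2.712 m
Series → Q common, losses add: H = Σh = 9.132 m

H ≈ 9.13 m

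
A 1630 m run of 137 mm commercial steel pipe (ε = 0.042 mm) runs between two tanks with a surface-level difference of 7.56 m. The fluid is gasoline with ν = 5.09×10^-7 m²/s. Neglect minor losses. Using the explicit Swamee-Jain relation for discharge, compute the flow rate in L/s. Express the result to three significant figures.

Q ≈ 12.4 L/s

Swamee-Jain (Type II): Q = -0.965·√(gD⁵h_f/L)·ln[ε/(3.7D) + √(3.17ν²L/(gD³h_f))]
√(gD⁵h_f/L) = √(9.81·0.137⁵·7.56/1630) = 0.001482
ε/(3.7D) = 8.29×10^-5; √(3.17ν²L/(gD³h_f)) = 8.38×10^-5
Q = -0.965·0.001482·ln(1.666×10^-4) = 0.01244 m³/s
Check: V = 0.844 m/s, Re = 2.27×10^5, f = 0.01758, h_f = 7.59 m ≈ 7.56 m ✓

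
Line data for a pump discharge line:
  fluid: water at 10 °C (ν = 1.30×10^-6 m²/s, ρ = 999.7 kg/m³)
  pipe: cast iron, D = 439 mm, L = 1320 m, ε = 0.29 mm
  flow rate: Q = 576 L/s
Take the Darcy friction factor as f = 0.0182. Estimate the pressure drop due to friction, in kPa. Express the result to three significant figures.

Δp ≈ 396 kPa

V = 4Q/(πD²) = 4·0.576/(π·0.439²) = 3.805 m/s
h_f = f(L/D)V²/(2g) = 0.01820·(1320/0.439)·3.805²/(2·9.81) = 40.39 m
Δp = ρg·h_f = 999.7·9.81·40.39 = 396.1 kPa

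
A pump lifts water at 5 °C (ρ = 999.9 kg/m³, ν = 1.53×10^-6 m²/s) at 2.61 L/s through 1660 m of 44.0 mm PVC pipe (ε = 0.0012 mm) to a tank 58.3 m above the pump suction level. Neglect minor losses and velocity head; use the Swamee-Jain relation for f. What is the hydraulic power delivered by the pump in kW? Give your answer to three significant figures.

V = 4Q/(πD²) = 1.717 m/s; Re = 4.94×10^4; ε/D = 2.73×10^-5; f = 0.02093
h_f = f(L/D)V²/2g = 118.6 m
Total head H = z + h_f = 58.3 + 118.6 = 176.9 m
P_hyd = ρgQH = 999.9·9.81·0.00261·176.9 = 4.529 kW

P_hyd ≈ 4.53 kW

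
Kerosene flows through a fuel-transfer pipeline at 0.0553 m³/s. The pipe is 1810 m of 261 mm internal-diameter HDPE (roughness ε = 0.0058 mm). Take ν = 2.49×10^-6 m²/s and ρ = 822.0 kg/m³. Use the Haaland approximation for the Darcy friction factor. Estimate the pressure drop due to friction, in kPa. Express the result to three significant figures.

Δp ≈ 53.7 kPa

V = 4Q/(πD²) = 4·0.0553/(π·0.261²) = 1.034 m/s
Re = VD/ν = 1.034·0.261/2.49×10^-6 = 1.08×10^5 → turbulent
ε/D = 0.0058/261 = 2.22×10^-5
Haaland: f = 0.01762
h_f = f(L/D)V²/(2g) = 0.01762·(1810/0.261)·1.034²/(2·9.81) = 6.654 m
Δp = ρg·h_f = 822.0·9.81·6.654 = 53.66 kPa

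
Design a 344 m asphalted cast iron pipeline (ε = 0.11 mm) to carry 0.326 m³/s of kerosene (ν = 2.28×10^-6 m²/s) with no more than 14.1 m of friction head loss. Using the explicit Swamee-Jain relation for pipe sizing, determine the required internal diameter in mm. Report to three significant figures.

Swamee-Jain (Type III): D = 0.66·[ε^1.25·(LQ²/(gh_f))^4.75 + ν·Q^9.4·(L/(gh_f))^5.2]^0.04
LQ²/(gh_f) = 0.2643; L/(gh_f) = 2.487
Term 1 = ε^1.25·(…)^4.75 = 2.03×10^-8; Term 2 = ν·Q^9.4·(…)^5.2 = 6.91×10^-9
D = 0.66·(2.03×10^-8 + 6.91×10^-9)^0.04 = 0.3288 m = 329 mm
Check: V = 3.84 m/s, Re = 5.54×10^5, f = 0.01654, h_f = 13.0 m ≈ 14.1 m ✓

D ≈ 329 mm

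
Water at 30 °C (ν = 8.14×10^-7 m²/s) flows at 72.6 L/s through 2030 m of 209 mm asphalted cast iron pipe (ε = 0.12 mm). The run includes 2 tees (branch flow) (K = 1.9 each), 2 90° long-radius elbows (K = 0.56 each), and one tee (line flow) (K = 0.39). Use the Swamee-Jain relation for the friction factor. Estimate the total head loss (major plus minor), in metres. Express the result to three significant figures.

V = 4Q/(πD²) = 2.116 m/s; V²/2g = 0.2282 m
Re = 5.43×10^5, ε/D = 5.74×10^-4 → f = 0.01816 (Swamee-Jain)
Major: h_f = f(L/D)·V²/2g = 0.01816·9713·0.2282 = 40.26 m
Minor: ΣK = 5.31; h_m = ΣK·V²/2g = 1.212 m
Total H_L = 40.26 + 1.212 = 41.47 m

H_L ≈ 41.5 m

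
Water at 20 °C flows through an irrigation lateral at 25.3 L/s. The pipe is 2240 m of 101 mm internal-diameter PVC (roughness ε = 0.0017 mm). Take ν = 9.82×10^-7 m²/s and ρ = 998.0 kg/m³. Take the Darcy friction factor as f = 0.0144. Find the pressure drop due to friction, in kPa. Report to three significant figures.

Δp ≈ 1590 kPa

V = 4Q/(πD²) = 4·0.0253/(π·0.101²) = 3.158 m/s
h_f = f(L/D)V²/(2g) = 0.01440·(2240/0.101)·3.158²/(2·9.81) = 162.3 m
Δp = ρg·h_f = 998.0·9.81·162.3 = 1589 kPa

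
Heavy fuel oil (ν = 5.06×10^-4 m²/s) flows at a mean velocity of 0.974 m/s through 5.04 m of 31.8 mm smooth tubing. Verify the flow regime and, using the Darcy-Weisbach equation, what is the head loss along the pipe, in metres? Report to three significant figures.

Re = VD/ν = 0.974·0.03180/5.06×10^-4 = 61.2 → laminar (Re < 2300)
f = 64/Re = 1.046
h_f = f(L/D)V²/(2g) = 1.046·(5.04/0.03180)·0.974²/(2·9.81) = 8.012 m

h_f ≈ 8.01 m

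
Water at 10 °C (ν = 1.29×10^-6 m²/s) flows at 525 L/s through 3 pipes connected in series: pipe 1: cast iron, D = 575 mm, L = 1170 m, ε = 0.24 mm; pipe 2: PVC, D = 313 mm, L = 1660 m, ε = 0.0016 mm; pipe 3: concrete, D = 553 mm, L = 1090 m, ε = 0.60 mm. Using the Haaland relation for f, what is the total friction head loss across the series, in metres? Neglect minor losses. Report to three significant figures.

Pipe 1: V = 2.022 m/s, Re = 9.01×10^5, ε/D = 4.17×10^-4, f = 0.01663, h_1 = f(L/D)V²/2g = 7.049 m
Pipe 2: V = 6.823 m/s, Re = 1.66×10^6, ε/D = 5.11×10^-6, f = 0.01079, h_2 = f(L/D)V²/2g = 135.8 m
Pipe 3: V = 2.186 m/s, Re = 9.37×10^5, ε/D = 0.00108, f = 0.02034, h_3 = f(L/D)V²/2g = 9.763 m
Series → Q common, losses add: H = Σh = 152.6 m

H ≈ 153 m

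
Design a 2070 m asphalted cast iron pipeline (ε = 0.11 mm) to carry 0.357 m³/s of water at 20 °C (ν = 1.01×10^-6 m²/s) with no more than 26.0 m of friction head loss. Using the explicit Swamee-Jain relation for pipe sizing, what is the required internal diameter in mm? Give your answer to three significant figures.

D ≈ 425 mm

Swamee-Jain (Type III): D = 0.66·[ε^1.25·(LQ²/(gh_f))^4.75 + ν·Q^9.4·(L/(gh_f))^5.2]^0.04
LQ²/(gh_f) = 1.034; L/(gh_f) = 8.116
Term 1 = ε^1.25·(…)^4.75 = 1.32×10^-5; Term 2 = ν·Q^9.4·(…)^5.2 = 3.37×10^-6
D = 0.66·(1.32×10^-5 + 3.37×10^-6)^0.04 = 0.4250 m = 425 mm
Check: V = 2.52 m/s, Re = 1.06×10^6, f = 0.01533, h_f = 24.1 m ≈ 26.0 m ✓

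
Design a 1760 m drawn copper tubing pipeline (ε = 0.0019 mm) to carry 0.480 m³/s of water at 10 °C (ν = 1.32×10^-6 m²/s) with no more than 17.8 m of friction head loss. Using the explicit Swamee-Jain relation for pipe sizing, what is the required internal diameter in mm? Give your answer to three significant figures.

D ≈ 472 mm

Swamee-Jain (Type III): D = 0.66·[ε^1.25·(LQ²/(gh_f))^4.75 + ν·Q^9.4·(L/(gh_f))^5.2]^0.04
LQ²/(gh_f) = 2.322; L/(gh_f) = 10.08
Term 1 = ε^1.25·(…)^4.75 = 3.86×10^-6; Term 2 = ν·Q^9.4·(…)^5.2 = 2.20×10^-4
D = 0.66·(3.86×10^-6 + 2.20×10^-4)^0.04 = 0.4716 m = 472 mm
Check: V = 2.75 m/s, Re = 9.82×10^5, f = 0.01174, h_f = 16.9 m ≈ 17.8 m ✓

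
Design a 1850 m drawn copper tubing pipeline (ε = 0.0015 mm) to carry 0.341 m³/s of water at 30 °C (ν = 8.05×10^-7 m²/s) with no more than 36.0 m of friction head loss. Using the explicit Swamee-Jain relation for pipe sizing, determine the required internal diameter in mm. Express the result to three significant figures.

Swamee-Jain (Type III): D = 0.66·[ε^1.25·(LQ²/(gh_f))^4.75 + ν·Q^9.4·(L/(gh_f))^5.2]^0.04
LQ²/(gh_f) = 0.6091; L/(gh_f) = 5.238
Term 1 = ε^1.25·(…)^4.75 = 4.98×10^-9; Term 2 = ν·Q^9.4·(…)^5.2 = 1.79×10^-7
D = 0.66·(4.98×10^-9 + 1.79×10^-7)^0.04 = 0.3549 m = 355 mm
Check: V = 3.45 m/s, Re = 1.52×10^6, f = 0.01097, h_f = 34.6 m ≈ 36.0 m ✓

D ≈ 355 mm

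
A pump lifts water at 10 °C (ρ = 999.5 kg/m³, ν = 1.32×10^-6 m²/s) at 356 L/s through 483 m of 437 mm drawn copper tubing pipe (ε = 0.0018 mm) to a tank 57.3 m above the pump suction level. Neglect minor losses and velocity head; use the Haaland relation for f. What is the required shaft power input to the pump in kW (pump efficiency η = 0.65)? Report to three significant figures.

V = 4Q/(πD²) = 2.374 m/s; Re = 7.86×10^5; ε/D = 4.12×10^-6; f = 0.01213
h_f = f(L/D)V²/2g = 3.849 m
Total head H = z + h_f = 57.3 + 3.849 = 61.15 m
P_hyd = ρgQH = 999.5·9.81·0.356·61.15 = 213.4 kW
P_shaft = P_hyd/η = 213.4/0.65 = 328.4 kW

P_shaft ≈ 328 kW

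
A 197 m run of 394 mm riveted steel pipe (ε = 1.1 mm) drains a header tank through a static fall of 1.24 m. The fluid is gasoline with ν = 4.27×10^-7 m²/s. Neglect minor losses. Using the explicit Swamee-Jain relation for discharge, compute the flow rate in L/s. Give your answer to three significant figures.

Q ≈ 168 L/s

Swamee-Jain (Type II): Q = -0.965·√(gD⁵h_f/L)·ln[ε/(3.7D) + √(3.17ν²L/(gD³h_f))]
√(gD⁵h_f/L) = √(9.81·0.394⁵·1.24/197) = 0.02421
ε/(3.7D) = 7.55×10^-4; √(3.17ν²L/(gD³h_f)) = 1.24×10^-5
Q = -0.965·0.02421·ln(7.669×10^-4) = 0.1676 m³/s
Check: V = 1.37 m/s, Re = 1.27×10^6, f = 0.02582, h_f = 1.24 m ≈ 1.24 m ✓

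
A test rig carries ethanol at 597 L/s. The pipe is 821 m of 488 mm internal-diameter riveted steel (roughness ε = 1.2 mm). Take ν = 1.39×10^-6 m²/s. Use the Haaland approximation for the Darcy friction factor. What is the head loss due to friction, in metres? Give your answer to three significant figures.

h_f ≈ 21.8 m

V = 4Q/(πD²) = 4·0.597/(π·0.488²) = 3.192 m/s
Re = VD/ν = 3.192·0.488/1.39×10^-6 = 1.12×10^6 → turbulent
ε/D = 1.2/488 = 0.00246
Haaland: f = 0.02494
h_f = f(L/D)V²/(2g) = 0.02494·(821/0.488)·3.192²/(2·9.81) = 21.79 m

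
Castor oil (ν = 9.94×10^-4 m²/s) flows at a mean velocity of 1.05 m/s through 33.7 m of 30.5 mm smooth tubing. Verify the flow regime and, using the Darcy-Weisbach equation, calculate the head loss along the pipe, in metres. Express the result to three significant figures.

Re = VD/ν = 1.05·0.03050/9.94×10^-4 = 32.2 → laminar (Re < 2300)
f = 64/Re = 1.986
h_f = f(L/D)V²/(2g) = 1.986·(33.7/0.03050)·1.05²/(2·9.81) = 123.3 m

h_f ≈ 123 m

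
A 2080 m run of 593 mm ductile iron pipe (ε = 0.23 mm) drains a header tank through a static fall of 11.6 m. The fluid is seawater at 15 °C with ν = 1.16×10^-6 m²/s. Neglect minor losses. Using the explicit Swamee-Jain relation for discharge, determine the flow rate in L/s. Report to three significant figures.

Swamee-Jain (Type II): Q = -0.965·√(gD⁵h_f/L)·ln[ε/(3.7D) + √(3.17ν²L/(gD³h_f))]
√(gD⁵h_f/L) = √(9.81·0.593⁵·11.6/2080) = 0.06334
ε/(3.7D) = 1.05×10^-4; √(3.17ν²L/(gD³h_f)) = 1.93×10^-5
Q = -0.965·0.06334·ln(1.242×10^-4) = 0.5497 m³/s
Check: V = 1.99 m/s, Re = 1.02×10^6, f = 0.01648, h_f = 11.7 m ≈ 11.6 m ✓

Q ≈ 550 L/s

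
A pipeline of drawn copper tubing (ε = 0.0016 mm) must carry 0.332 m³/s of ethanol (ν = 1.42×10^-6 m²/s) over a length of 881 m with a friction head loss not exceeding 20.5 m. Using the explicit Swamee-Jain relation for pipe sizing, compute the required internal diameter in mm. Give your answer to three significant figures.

Swamee-Jain (Type III): D = 0.66·[ε^1.25·(LQ²/(gh_f))^4.75 + ν·Q^9.4·(L/(gh_f))^5.2]^0.04
LQ²/(gh_f) = 0.4829; L/(gh_f) = 4.381
Term 1 = ε^1.25·(…)^4.75 = 1.79×10^-9; Term 2 = ν·Q^9.4·(…)^5.2 = 9.71×10^-8
D = 0.66·(1.79×10^-9 + 9.71×10^-8)^0.04 = 0.3462 m = 346 mm
Check: V = 3.53 m/s, Re = 8.60×10^5, f = 0.01201, h_f = 19.4 m ≈ 20.5 m ✓

D ≈ 346 mm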